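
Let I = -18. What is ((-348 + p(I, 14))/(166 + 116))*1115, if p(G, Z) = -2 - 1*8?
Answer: -199585/141 ≈ -1415.5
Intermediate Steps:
p(G, Z) = -10 (p(G, Z) = -2 - 8 = -10)
((-348 + p(I, 14))/(166 + 116))*1115 = ((-348 - 10)/(166 + 116))*1115 = -358/282*1115 = -358*1/282*1115 = -179/141*1115 = -199585/141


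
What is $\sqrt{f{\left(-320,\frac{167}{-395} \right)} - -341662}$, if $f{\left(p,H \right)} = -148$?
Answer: $3 \sqrt{37946} \approx 584.39$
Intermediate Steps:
$\sqrt{f{\left(-320,\frac{167}{-395} \right)} - -341662} = \sqrt{-148 - -341662} = \sqrt{-148 + 341662} = \sqrt{341514} = 3 \sqrt{37946}$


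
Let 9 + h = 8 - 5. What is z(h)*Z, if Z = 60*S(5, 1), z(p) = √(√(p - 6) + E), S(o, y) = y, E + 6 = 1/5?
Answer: 12*√(-145 + 50*I*√3) ≈ 41.477 + 150.33*I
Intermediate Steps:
E = -29/5 (E = -6 + 1/5 = -6 + ⅕ = -29/5 ≈ -5.8000)
h = -6 (h = -9 + (8 - 5) = -9 + 3 = -6)
z(p) = √(-29/5 + √(-6 + p)) (z(p) = √(√(p - 6) - 29/5) = √(√(-6 + p) - 29/5) = √(-29/5 + √(-6 + p)))
Z = 60 (Z = 60*1 = 60)
z(h)*Z = (√(-145 + 25*√(-6 - 6))/5)*60 = (√(-145 + 25*√(-12))/5)*60 = (√(-145 + 25*(2*I*√3))/5)*60 = (√(-145 + 50*I*√3)/5)*60 = 12*√(-145 + 50*I*√3)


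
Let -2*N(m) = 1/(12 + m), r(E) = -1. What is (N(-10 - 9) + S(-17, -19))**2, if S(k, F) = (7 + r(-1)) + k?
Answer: 23409/196 ≈ 119.43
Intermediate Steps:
S(k, F) = 6 + k (S(k, F) = (7 - 1) + k = 6 + k)
N(m) = -1/(2*(12 + m))
(N(-10 - 9) + S(-17, -19))**2 = (-1/(24 + 2*(-10 - 9)) + (6 - 17))**2 = (-1/(24 + 2*(-19)) - 11)**2 = (-1/(24 - 38) - 11)**2 = (-1/(-14) - 11)**2 = (-1*(-1/14) - 11)**2 = (1/14 - 11)**2 = (-153/14)**2 = 23409/196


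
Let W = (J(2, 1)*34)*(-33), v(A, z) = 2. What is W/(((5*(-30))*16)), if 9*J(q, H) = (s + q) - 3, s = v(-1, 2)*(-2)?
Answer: -187/720 ≈ -0.25972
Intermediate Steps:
s = -4 (s = 2*(-2) = -4)
J(q, H) = -7/9 + q/9 (J(q, H) = ((-4 + q) - 3)/9 = (-7 + q)/9 = -7/9 + q/9)
W = 1870/3 (W = ((-7/9 + (⅑)*2)*34)*(-33) = ((-7/9 + 2/9)*34)*(-33) = -5/9*34*(-33) = -170/9*(-33) = 1870/3 ≈ 623.33)
W/(((5*(-30))*16)) = 1870/(3*(((5*(-30))*16))) = 1870/(3*((-150*16))) = (1870/3)/(-2400) = (1870/3)*(-1/2400) = -187/720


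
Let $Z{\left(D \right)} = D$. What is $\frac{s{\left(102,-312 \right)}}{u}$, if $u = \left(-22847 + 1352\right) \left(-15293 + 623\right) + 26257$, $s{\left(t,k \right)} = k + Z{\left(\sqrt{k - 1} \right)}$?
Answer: $- \frac{312}{315357907} + \frac{i \sqrt{313}}{315357907} \approx -9.8935 \cdot 10^{-7} + 5.6101 \cdot 10^{-8} i$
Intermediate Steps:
$s{\left(t,k \right)} = k + \sqrt{-1 + k}$ ($s{\left(t,k \right)} = k + \sqrt{k - 1} = k + \sqrt{-1 + k}$)
$u = 315357907$ ($u = \left(-21495\right) \left(-14670\right) + 26257 = 315331650 + 26257 = 315357907$)
$\frac{s{\left(102,-312 \right)}}{u} = \frac{-312 + \sqrt{-1 - 312}}{315357907} = \left(-312 + \sqrt{-313}\right) \frac{1}{315357907} = \left(-312 + i \sqrt{313}\right) \frac{1}{315357907} = - \frac{312}{315357907} + \frac{i \sqrt{313}}{315357907}$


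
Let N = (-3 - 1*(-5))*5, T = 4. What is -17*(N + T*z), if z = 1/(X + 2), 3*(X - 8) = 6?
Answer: -527/3 ≈ -175.67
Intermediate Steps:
X = 10 (X = 8 + (1/3)*6 = 8 + 2 = 10)
z = 1/12 (z = 1/(10 + 2) = 1/12 ≈ 0.083333)
N = 10 (N = (-3 + 5)*5 = 2*5 = 10)
-17*(N + T*z) = -17*(10 + 4*(1/12)) = -17*(10 + 1/3) = -17*31/3 = -527/3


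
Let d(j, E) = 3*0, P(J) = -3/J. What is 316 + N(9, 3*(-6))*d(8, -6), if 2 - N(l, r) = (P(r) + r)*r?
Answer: 316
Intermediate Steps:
N(l, r) = 2 - r*(r - 3/r) (N(l, r) = 2 - (-3/r + r)*r = 2 - (r - 3/r)*r = 2 - r*(r - 3/r))
d(j, E) = 0
316 + N(9, 3*(-6))*d(8, -6) = 316 + (5 - (3*(-6))**2)*0 = 316 + (5 - 1*(-18)**2)*0 = 316 + (5 - 1*324)*0 = 316 + (5 - 324)*0 = 316 - 319*0 = 316 + 0 = 316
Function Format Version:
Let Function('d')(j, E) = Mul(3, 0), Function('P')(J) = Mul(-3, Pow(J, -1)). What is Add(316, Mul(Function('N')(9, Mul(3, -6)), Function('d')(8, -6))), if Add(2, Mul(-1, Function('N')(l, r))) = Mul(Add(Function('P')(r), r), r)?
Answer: 316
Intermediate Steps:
Function('N')(l, r) = Add(2, Mul(-1, r, Add(r, Mul(-3, Pow(r, -1))))) (Function('N')(l, r) = Add(2, Mul(-1, Mul(Add(Mul(-3, Pow(r, -1)), r), r))) = Add(2, Mul(-1, Mul(Add(r, Mul(-3, Pow(r, -1))), r))) = Add(2, Mul(-1, Mul(r, Add(r, Mul(-3, Pow(r, -1)))))) = Add(2, Mul(-1, r, Add(r, Mul(-3, Pow(r, -1))))))
Function('d')(j, E) = 0
Add(316, Mul(Function('N')(9, Mul(3, -6)), Function('d')(8, -6))) = Add(316, Mul(Add(5, Mul(-1, Pow(Mul(3, -6), 2))), 0)) = Add(316, Mul(Add(5, Mul(-1, Pow(-18, 2))), 0)) = Add(316, Mul(Add(5, Mul(-1, 324)), 0)) = Add(316, Mul(Add(5, -324), 0)) = Add(316, Mul(-319, 0)) = Add(316, 0) = 316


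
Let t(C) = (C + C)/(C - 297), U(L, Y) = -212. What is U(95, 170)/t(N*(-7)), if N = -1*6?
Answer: 4505/7 ≈ 643.57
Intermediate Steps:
N = -6
t(C) = 2*C/(-297 + C) (t(C) = (2*C)/(-297 + C) = 2*C/(-297 + C))
U(95, 170)/t(N*(-7)) = -212/(2*(-6*(-7))/(-297 - 6*(-7))) = -212/(2*42/(-297 + 42)) = -212/(2*42/(-255)) = -212/(2*42*(-1/255)) = -212/(-28/85) = -212*(-85/28) = 4505/7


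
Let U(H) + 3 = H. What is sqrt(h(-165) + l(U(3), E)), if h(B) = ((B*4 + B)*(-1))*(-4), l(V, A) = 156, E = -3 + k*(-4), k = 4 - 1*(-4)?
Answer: 2*I*sqrt(786) ≈ 56.071*I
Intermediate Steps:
k = 8 (k = 4 + 4 = 8)
U(H) = -3 + H
E = -35 (E = -3 + 8*(-4) = -3 - 32 = -35)
h(B) = 20*B (h(B) = ((4*B + B)*(-1))*(-4) = ((5*B)*(-1))*(-4) = -5*B*(-4) = 20*B)
sqrt(h(-165) + l(U(3), E)) = sqrt(20*(-165) + 156) = sqrt(-3300 + 156) = sqrt(-3144) = 2*I*sqrt(786)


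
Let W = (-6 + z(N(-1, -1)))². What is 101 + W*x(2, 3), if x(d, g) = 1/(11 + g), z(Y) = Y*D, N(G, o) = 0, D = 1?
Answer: 725/7 ≈ 103.57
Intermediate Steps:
z(Y) = Y (z(Y) = Y*1 = Y)
W = 36 (W = (-6 + 0)² = (-6)² = 36)
101 + W*x(2, 3) = 101 + 36/(11 + 3) = 101 + 36/14 = 101 + 36*(1/14) = 101 + 18/7 = 725/7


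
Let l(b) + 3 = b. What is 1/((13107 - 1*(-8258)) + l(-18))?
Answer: 1/21344 ≈ 4.6852e-5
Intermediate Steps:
l(b) = -3 + b
1/((13107 - 1*(-8258)) + l(-18)) = 1/((13107 - 1*(-8258)) + (-3 - 18)) = 1/((13107 + 8258) - 21) = 1/(21365 - 21) = 1/21344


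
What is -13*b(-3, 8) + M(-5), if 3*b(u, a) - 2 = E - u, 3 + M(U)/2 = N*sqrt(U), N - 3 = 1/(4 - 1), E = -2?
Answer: -19 + 20*I*sqrt(5)/3 ≈ -19.0 + 14.907*I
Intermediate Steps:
N = 10/3 (N = 3 + 1/(4 - 1) = 3 + 1/3 = 10/3 ≈ 3.3333)
M(U) = -6 + 20*sqrt(U)/3 (M(U) = -6 + 2*(10*sqrt(U)/3) = -6 + 20*sqrt(U)/3)
b(u, a) = -u/3 (b(u, a) = 2/3 + (-2 - u)/3 = 2/3 + (-2/3 - u/3) = -u/3)
-13*b(-3, 8) + M(-5) = -(-13)*(-3)/3 + (-6 + 20*sqrt(-5)/3) = -13*1 + (-6 + 20*(I*sqrt(5))/3) = -13 + (-6 + 20*I*sqrt(5)/3) = -19 + 20*I*sqrt(5)/3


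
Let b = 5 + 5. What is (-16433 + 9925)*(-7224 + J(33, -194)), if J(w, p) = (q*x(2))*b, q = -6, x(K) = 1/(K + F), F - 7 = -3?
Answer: 47078872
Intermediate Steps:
b = 10
F = 4 (F = 7 - 3 = 4)
x(K) = 1/(4 + K) (x(K) = 1/(K + 4) = 1/(4 + K))
J(w, p) = -10 (J(w, p) = -6/(4 + 2)*10 = -6/6*10 = -6*⅙*10 = -1*10 = -10)
(-16433 + 9925)*(-7224 + J(33, -194)) = (-16433 + 9925)*(-7224 - 10) = -6508*(-7234) = 47078872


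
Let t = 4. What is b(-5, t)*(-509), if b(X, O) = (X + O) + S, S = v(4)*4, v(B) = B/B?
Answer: -1527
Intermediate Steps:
v(B) = 1
S = 4 (S = 1*4 = 4)
b(X, O) = 4 + O + X (b(X, O) = (X + O) + 4 = (O + X) + 4 = 4 + O + X)
b(-5, t)*(-509) = (4 + 4 - 5)*(-509) = 3*(-509) = -1527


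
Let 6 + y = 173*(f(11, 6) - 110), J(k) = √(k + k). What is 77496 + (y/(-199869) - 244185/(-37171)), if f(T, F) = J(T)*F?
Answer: 575792916699025/7429330599 - 346*√22/66623 ≈ 77503.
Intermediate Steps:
J(k) = √2*√k (J(k) = √(2*k) = √2*√k)
f(T, F) = F*√2*√T (f(T, F) = (√2*√T)*F = F*√2*√T)
y = -19036 + 1038*√22 (y = -6 + 173*(6*√2*√11 - 110) = -6 + 173*(6*√22 - 110) = -6 + 173*(-110 + 6*√22) = -6 + (-19030 + 1038*√22) = -19036 + 1038*√22 ≈ -14167.)
77496 + (y/(-199869) - 244185/(-37171)) = 77496 + ((-19036 + 1038*√22)/(-199869) - 244185/(-37171)) = 77496 + ((-19036 + 1038*√22)*(-1/199869) - 244185*(-1/37171)) = 77496 + ((19036/199869 - 346*√22/66623) + 244185/37171) = 77496 + (49512598921/7429330599 - 346*√22/66623) = 575792916699025/7429330599 - 346*√22/66623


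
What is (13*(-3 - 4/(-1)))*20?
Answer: 260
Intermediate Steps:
(13*(-3 - 4/(-1)))*20 = (13*(-3 - 4*(-1)))*20 = (13*(-3 - 1*(-4)))*20 = (13*(-3 + 4))*20 = (13*1)*20 = 13*20 = 260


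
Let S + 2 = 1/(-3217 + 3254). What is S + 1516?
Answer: 56019/37 ≈ 1514.0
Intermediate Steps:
S = -73/37 (S = -2 + 1/(-3217 + 3254) = -2 + 1/37 = -73/37 ≈ -1.9730)
S + 1516 = -73/37 + 1516 = 56019/37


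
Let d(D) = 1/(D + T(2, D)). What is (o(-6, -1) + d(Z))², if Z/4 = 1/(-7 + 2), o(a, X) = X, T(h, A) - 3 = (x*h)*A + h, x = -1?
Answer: 576/841 ≈ 0.68490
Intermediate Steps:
T(h, A) = 3 + h - A*h (T(h, A) = 3 + ((-h)*A + h) = 3 + (-A*h + h) = 3 + (h - A*h) = 3 + h - A*h)
Z = -⅘ (Z = 4/(-7 + 2) = 4/(-5) = 4*(-⅕) = -⅘ ≈ -0.80000)
d(D) = 1/(5 - D) (d(D) = 1/(D + (3 + 2 - 1*D*2)) = 1/(D + (3 + 2 - 2*D)) = 1/(D + (5 - 2*D)) = 1/(5 - D))
(o(-6, -1) + d(Z))² = (-1 + 1/(5 - 1*(-⅘)))² = (-1 + 1/(5 + ⅘))² = (-1 + 1/(29/5))² = (-1 + 5/29)² = (-24/29)² = 576/841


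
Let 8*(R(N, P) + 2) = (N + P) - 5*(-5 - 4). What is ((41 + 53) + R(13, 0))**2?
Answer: 157609/16 ≈ 9850.6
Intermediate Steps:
R(N, P) = 29/8 + N/8 + P/8 (R(N, P) = -2 + ((N + P) - 5*(-5 - 4))/8 = -2 + ((N + P) - 5*(-9))/8 = -2 + ((N + P) + 45)/8 = -2 + (45 + N + P)/8 = -2 + (45/8 + N/8 + P/8) = 29/8 + N/8 + P/8)
((41 + 53) + R(13, 0))**2 = ((41 + 53) + (29/8 + (1/8)*13 + (1/8)*0))**2 = (94 + (29/8 + 13/8 + 0))**2 = (94 + 21/4)**2 = (397/4)**2 = 157609/16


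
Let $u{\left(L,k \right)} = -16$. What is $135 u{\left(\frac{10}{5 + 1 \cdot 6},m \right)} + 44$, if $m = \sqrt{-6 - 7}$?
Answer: $-2116$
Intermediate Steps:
$m = i \sqrt{13}$ ($m = \sqrt{-13} = i \sqrt{13} \approx 3.6056 i$)
$135 u{\left(\frac{10}{5 + 1 \cdot 6},m \right)} + 44 = 135 \left(-16\right) + 44 = -2160 + 44 = -2116$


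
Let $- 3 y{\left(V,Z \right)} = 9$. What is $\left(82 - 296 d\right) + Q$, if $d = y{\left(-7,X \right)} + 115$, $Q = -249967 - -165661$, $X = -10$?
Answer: $-117376$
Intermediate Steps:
$y{\left(V,Z \right)} = -3$ ($y{\left(V,Z \right)} = \left(- \frac{1}{3}\right) 9 = -3$)
$Q = -84306$ ($Q = -249967 + 165661 = -84306$)
$d = 112$ ($d = -3 + 115 = 112$)
$\left(82 - 296 d\right) + Q = \left(82 - 33152\right) - 84306 = -33070 - 84306 = -117376$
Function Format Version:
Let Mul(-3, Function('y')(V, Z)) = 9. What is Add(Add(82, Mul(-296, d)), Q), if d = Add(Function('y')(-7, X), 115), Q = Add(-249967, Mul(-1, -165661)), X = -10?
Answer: -117376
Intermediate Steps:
Function('y')(V, Z) = -3 (Function('y')(V, Z) = Mul(Rational(-1, 3), 9) = -3)
Q = -84306 (Q = Add(-249967, 165661) = -84306)
d = 112 (d = Add(-3, 115) = 112)
Add(Add(82, Mul(-296, d)), Q) = Add(Add(82, Mul(-296, 112)), -84306) = Add(Add(82, -33152), -84306) = Add(-33070, -84306) = -117376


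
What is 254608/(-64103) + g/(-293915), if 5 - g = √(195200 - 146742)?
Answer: -14966686167/3768166649 + √48458/293915 ≈ -3.9711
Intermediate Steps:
g = 5 - √48458 (g = 5 - √(195200 - 146742) = 5 - √48458 ≈ -215.13)
254608/(-64103) + g/(-293915) = 254608/(-64103) + (5 - √48458)/(-293915) = 254608*(-1/64103) + (5 - √48458)*(-1/293915) = -254608/64103 + (-1/58783 + √48458/293915) = -14966686167/3768166649 + √48458/293915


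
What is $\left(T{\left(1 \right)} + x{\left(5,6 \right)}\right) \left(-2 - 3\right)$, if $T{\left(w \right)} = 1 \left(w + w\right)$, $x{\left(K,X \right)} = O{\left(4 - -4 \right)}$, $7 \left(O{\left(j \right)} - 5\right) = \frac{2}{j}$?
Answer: $- \frac{985}{28} \approx -35.179$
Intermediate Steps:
$O{\left(j \right)} = 5 + \frac{2}{7 j}$ ($O{\left(j \right)} = 5 + \frac{2 \frac{1}{j}}{7} = 5 + \frac{2}{7 j}$)
$x{\left(K,X \right)} = \frac{141}{28}$ ($x{\left(K,X \right)} = 5 + \frac{2}{7 \left(4 - -4\right)} = 5 + \frac{2}{7 \left(4 + 4\right)} = 5 + \frac{2}{7 \cdot 8} = 5 + \frac{2}{7} \cdot \frac{1}{8} = 5 + \frac{1}{28} = \frac{141}{28}$)
$T{\left(w \right)} = 2 w$ ($T{\left(w \right)} = 1 \cdot 2 w = 2 w$)
$\left(T{\left(1 \right)} + x{\left(5,6 \right)}\right) \left(-2 - 3\right) = \left(2 \cdot 1 + \frac{141}{28}\right) \left(-2 - 3\right) = \left(2 + \frac{141}{28}\right) \left(-5\right) = \frac{197}{28} \left(-5\right) = - \frac{985}{28}$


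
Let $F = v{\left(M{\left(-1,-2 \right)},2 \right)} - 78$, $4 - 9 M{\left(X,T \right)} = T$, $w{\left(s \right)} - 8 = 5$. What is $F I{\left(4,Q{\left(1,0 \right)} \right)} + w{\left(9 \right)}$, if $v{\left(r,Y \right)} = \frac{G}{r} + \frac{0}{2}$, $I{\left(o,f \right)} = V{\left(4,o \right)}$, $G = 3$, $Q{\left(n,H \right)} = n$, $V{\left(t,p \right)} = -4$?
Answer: $307$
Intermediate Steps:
$w{\left(s \right)} = 13$ ($w{\left(s \right)} = 8 + 5 = 13$)
$M{\left(X,T \right)} = \frac{4}{9} - \frac{T}{9}$
$I{\left(o,f \right)} = -4$
$v{\left(r,Y \right)} = \frac{3}{r}$ ($v{\left(r,Y \right)} = \frac{3}{r} + \frac{0}{2} = \frac{3}{r} + 0 \cdot \frac{1}{2} = \frac{3}{r} + 0 = \frac{3}{r}$)
$F = - \frac{147}{2}$ ($F = \frac{3}{\frac{4}{9} - - \frac{2}{9}} - 78 = \frac{3}{\frac{4}{9} + \frac{2}{9}} - 78 = \frac{3}{\frac{2}{3}} - 78 = 3 \cdot \frac{3}{2} - 78 = \frac{9}{2} - 78 = - \frac{147}{2} \approx -73.5$)
$F I{\left(4,Q{\left(1,0 \right)} \right)} + w{\left(9 \right)} = \left(- \frac{147}{2}\right) \left(-4\right) + 13 = 294 + 13 = 307$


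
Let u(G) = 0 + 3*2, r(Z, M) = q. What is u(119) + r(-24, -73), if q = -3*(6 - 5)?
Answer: 3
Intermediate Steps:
q = -3 (q = -3*1 = -3)
r(Z, M) = -3
u(G) = 6 (u(G) = 0 + 6 = 6)
u(119) + r(-24, -73) = 6 - 3 = 3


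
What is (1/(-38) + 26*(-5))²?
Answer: 24413481/1444 ≈ 16907.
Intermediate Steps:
(1/(-38) + 26*(-5))² = (-1/38 - 130)² = (-4941/38)² = 24413481/1444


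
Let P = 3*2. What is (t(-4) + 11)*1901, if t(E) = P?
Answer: 32317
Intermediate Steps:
P = 6
t(E) = 6
(t(-4) + 11)*1901 = (6 + 11)*1901 = 17*1901 = 32317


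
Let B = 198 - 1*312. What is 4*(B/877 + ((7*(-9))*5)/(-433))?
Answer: 907572/379741 ≈ 2.3900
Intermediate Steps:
B = -114 (B = 198 - 312 = -114)
4*(B/877 + ((7*(-9))*5)/(-433)) = 4*(-114/877 + ((7*(-9))*5)/(-433)) = 4*(-114*1/877 - 63*5*(-1/433)) = 4*(-114/877 - 315*(-1/433)) = 4*(-114/877 + 315/433) = 4*(226893/379741) = 907572/379741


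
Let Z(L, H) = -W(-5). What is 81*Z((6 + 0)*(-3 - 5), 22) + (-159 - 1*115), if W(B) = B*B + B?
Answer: -1894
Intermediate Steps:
W(B) = B + B**2 (W(B) = B**2 + B = B + B**2)
Z(L, H) = -20 (Z(L, H) = -(-5)*(1 - 5) = -(-5)*(-4) = -1*20 = -20)
81*Z((6 + 0)*(-3 - 5), 22) + (-159 - 1*115) = 81*(-20) + (-159 - 1*115) = -1620 + (-159 - 115) = -1620 - 274 = -1894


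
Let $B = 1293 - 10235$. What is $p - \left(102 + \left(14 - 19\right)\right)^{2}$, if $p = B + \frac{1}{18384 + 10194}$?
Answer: $- \frac{524434877}{28578} \approx -18351.0$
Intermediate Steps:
$B = -8942$ ($B = 1293 - 10235 = -8942$)
$p = - \frac{255544475}{28578}$ ($p = -8942 + \frac{1}{18384 + 10194} = -8942 + \frac{1}{28578} = - \frac{255544475}{28578} \approx -8942.0$)
$p - \left(102 + \left(14 - 19\right)\right)^{2} = - \frac{255544475}{28578} - \left(102 + \left(14 - 19\right)\right)^{2} = - \frac{255544475}{28578} - \left(102 - 5\right)^{2} = - \frac{255544475}{28578} - 97^{2} = - \frac{255544475}{28578} - 9409 = - \frac{524434877}{28578}$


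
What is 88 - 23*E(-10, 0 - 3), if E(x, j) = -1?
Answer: 111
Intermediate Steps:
88 - 23*E(-10, 0 - 3) = 88 - 23*(-1) = 88 + 23 = 111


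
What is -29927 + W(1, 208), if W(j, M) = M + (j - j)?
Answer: -29719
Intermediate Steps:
W(j, M) = M (W(j, M) = M + 0 = M)
-29927 + W(1, 208) = -29927 + 208 = -29719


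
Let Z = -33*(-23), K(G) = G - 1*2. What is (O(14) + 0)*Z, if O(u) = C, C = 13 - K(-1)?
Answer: 12144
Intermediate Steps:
K(G) = -2 + G (K(G) = G - 2 = -2 + G)
C = 16 (C = 13 - (-2 - 1) = 13 - 1*(-3) = 13 + 3 = 16)
O(u) = 16
Z = 759
(O(14) + 0)*Z = (16 + 0)*759 = 16*759 = 12144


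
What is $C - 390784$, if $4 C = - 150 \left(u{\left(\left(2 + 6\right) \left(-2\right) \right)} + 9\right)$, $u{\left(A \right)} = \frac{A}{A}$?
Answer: $-391159$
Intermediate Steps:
$u{\left(A \right)} = 1$
$C = -375$ ($C = \frac{\left(-150\right) \left(1 + 9\right)}{4} = \frac{\left(-150\right) 10}{4} = \frac{1}{4} \left(-1500\right) = -375$)
$C - 390784 = -375 - 390784 = -391159$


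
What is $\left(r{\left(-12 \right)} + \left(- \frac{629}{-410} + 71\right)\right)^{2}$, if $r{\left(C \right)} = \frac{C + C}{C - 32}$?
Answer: $\frac{108628908921}{20340100} \approx 5340.6$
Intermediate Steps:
$r{\left(C \right)} = \frac{2 C}{-32 + C}$
$\left(r{\left(-12 \right)} + \left(- \frac{629}{-410} + 71\right)\right)^{2} = \left(2 \left(-12\right) \frac{1}{-32 - 12} + \left(- \frac{629}{-410} + 71\right)\right)^{2} = \left(2 \left(-12\right) \frac{1}{-44} + \left(\left(-629\right) \left(- \frac{1}{410}\right) + 71\right)\right)^{2} = \left(2 \left(-12\right) \left(- \frac{1}{44}\right) + \left(\frac{629}{410} + 71\right)\right)^{2} = \left(\frac{6}{11} + \frac{29739}{410}\right)^{2} = \left(\frac{329589}{4510}\right)^{2} = \frac{108628908921}{20340100}$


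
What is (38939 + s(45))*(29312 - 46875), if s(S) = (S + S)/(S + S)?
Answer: -683903220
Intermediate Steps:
s(S) = 1 (s(S) = (2*S)/((2*S)) = (2*S)*(1/(2*S)) = 1)
(38939 + s(45))*(29312 - 46875) = (38939 + 1)*(29312 - 46875) = 38940*(-17563) = -683903220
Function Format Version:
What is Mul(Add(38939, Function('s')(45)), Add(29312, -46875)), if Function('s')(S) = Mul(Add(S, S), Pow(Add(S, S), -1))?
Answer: -683903220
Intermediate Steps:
Function('s')(S) = 1 (Function('s')(S) = Mul(Mul(2, S), Pow(Mul(2, S), -1)) = Mul(Mul(2, S), Mul(Rational(1, 2), Pow(S, -1))) = 1)
Mul(Add(38939, Function('s')(45)), Add(29312, -46875)) = Mul(Add(38939, 1), Add(29312, -46875)) = Mul(38940, -17563) = -683903220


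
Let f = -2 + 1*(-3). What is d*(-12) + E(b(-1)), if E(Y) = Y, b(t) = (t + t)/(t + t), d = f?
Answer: 61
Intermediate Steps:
f = -5 (f = -2 - 3 = -5)
d = -5
b(t) = 1 (b(t) = (2*t)/((2*t)) = (2*t)*(1/(2*t)) = 1)
d*(-12) + E(b(-1)) = -5*(-12) + 1 = 60 + 1 = 61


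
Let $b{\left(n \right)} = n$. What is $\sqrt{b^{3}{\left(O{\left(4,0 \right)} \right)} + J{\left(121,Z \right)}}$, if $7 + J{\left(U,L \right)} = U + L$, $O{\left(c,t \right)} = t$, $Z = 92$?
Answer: $\sqrt{206} \approx 14.353$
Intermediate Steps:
$J{\left(U,L \right)} = -7 + L + U$ ($J{\left(U,L \right)} = -7 + \left(U + L\right) = -7 + \left(L + U\right) = -7 + L + U$)
$\sqrt{b^{3}{\left(O{\left(4,0 \right)} \right)} + J{\left(121,Z \right)}} = \sqrt{0^{3} + \left(-7 + 92 + 121\right)} = \sqrt{0 + 206} = \sqrt{206}$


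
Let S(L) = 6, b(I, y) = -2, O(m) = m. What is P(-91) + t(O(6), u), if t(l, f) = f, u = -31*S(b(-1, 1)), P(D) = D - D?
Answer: -186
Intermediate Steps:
P(D) = 0
u = -186 (u = -31*6 = -186)
P(-91) + t(O(6), u) = 0 - 186 = -186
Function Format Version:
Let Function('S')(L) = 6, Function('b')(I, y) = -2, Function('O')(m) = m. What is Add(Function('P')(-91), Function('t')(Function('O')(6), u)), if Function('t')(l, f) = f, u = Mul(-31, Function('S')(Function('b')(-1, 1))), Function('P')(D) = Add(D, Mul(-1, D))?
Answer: -186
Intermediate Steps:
Function('P')(D) = 0
u = -186 (u = Mul(-31, 6) = -186)
Add(Function('P')(-91), Function('t')(Function('O')(6), u)) = Add(0, -186) = -186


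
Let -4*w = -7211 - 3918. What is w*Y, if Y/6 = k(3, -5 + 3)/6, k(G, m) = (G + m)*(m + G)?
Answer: 11129/4 ≈ 2782.3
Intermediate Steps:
w = 11129/4 (w = -(-7211 - 3918)/4 = -¼*(-11129) = 11129/4 ≈ 2782.3)
k(G, m) = (G + m)² (k(G, m) = (G + m)*(G + m) = (G + m)²)
Y = 1 (Y = 6*((3 + (-5 + 3))²/6) = 6*((3 - 2)²*(⅙)) = 6*(1²*(⅙)) = 6*(1*(⅙)) = 6*(⅙) = 1)
w*Y = (11129/4)*1 = 11129/4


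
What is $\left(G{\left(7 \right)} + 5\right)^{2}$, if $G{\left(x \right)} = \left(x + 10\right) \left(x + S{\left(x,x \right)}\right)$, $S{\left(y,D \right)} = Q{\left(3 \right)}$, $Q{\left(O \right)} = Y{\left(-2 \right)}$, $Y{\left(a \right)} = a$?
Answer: $8100$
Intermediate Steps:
$Q{\left(O \right)} = -2$
$S{\left(y,D \right)} = -2$
$G{\left(x \right)} = \left(-2 + x\right) \left(10 + x\right)$ ($G{\left(x \right)} = \left(x + 10\right) \left(x - 2\right) = \left(10 + x\right) \left(-2 + x\right) = \left(-2 + x\right) \left(10 + x\right)$)
$\left(G{\left(7 \right)} + 5\right)^{2} = \left(\left(-20 + 7^{2} + 8 \cdot 7\right) + 5\right)^{2} = \left(\left(-20 + 49 + 56\right) + 5\right)^{2} = \left(85 + 5\right)^{2} = 90^{2} = 8100$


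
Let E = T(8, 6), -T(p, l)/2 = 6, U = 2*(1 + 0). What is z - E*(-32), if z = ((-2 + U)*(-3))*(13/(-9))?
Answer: -384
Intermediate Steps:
U = 2 (U = 2*1 = 2)
T(p, l) = -12 (T(p, l) = -2*6 = -12)
E = -12
z = 0 (z = ((-2 + 2)*(-3))*(13/(-9)) = (0*(-3))*(13*(-⅑)) = 0*(-13/9) = 0)
z - E*(-32) = 0 - 1*(-12)*(-32) = 0 + 12*(-32) = 0 - 384 = -384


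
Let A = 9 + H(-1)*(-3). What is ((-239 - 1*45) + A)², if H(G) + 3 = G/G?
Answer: 72361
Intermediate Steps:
H(G) = -2 (H(G) = -3 + G/G = -3 + 1 = -2)
A = 15 (A = 9 - 2*(-3) = 9 + 6 = 15)
((-239 - 1*45) + A)² = ((-239 - 1*45) + 15)² = ((-239 - 45) + 15)² = (-284 + 15)² = (-269)² = 72361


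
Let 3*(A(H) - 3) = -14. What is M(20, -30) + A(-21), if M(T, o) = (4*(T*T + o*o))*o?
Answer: -468005/3 ≈ -1.5600e+5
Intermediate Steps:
M(T, o) = o*(4*T**2 + 4*o**2) (M(T, o) = (4*(T**2 + o**2))*o = (4*T**2 + 4*o**2)*o = o*(4*T**2 + 4*o**2))
A(H) = -5/3 (A(H) = 3 + (1/3)*(-14) = 3 - 14/3 = -5/3)
M(20, -30) + A(-21) = 4*(-30)*(20**2 + (-30)**2) - 5/3 = 4*(-30)*(400 + 900) - 5/3 = 4*(-30)*1300 - 5/3 = -156000 - 5/3 = -468005/3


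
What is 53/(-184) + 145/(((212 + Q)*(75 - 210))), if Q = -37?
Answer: -255761/869400 ≈ -0.29418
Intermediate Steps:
53/(-184) + 145/(((212 + Q)*(75 - 210))) = 53/(-184) + 145/(((212 - 37)*(75 - 210))) = 53*(-1/184) + 145/((175*(-135))) = -53/184 + 145/(-23625) = -53/184 + 145*(-1/23625) = -53/184 - 29/4725 = -255761/869400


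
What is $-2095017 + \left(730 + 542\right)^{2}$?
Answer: $-477033$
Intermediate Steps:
$-2095017 + \left(730 + 542\right)^{2} = -2095017 + 1272^{2} = -2095017 + 1617984 = -477033$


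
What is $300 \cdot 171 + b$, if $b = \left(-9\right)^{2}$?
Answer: $51381$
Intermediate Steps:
$b = 81$
$300 \cdot 171 + b = 300 \cdot 171 + 81 = 51300 + 81 = 51381$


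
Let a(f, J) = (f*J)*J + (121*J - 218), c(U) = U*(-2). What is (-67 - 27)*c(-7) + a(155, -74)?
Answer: 838292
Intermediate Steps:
c(U) = -2*U
a(f, J) = -218 + 121*J + f*J² (a(f, J) = (J*f)*J + (-218 + 121*J) = f*J² + (-218 + 121*J) = -218 + 121*J + f*J²)
(-67 - 27)*c(-7) + a(155, -74) = (-67 - 27)*(-2*(-7)) + (-218 + 121*(-74) + 155*(-74)²) = -94*14 + (-218 - 8954 + 155*5476) = -1316 + (-218 - 8954 + 848780) = -1316 + 839608 = 838292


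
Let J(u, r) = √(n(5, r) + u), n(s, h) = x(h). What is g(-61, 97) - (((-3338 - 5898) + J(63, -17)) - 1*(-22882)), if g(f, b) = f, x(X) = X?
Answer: -13707 - √46 ≈ -13714.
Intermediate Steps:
n(s, h) = h
J(u, r) = √(r + u)
g(-61, 97) - (((-3338 - 5898) + J(63, -17)) - 1*(-22882)) = -61 - (((-3338 - 5898) + √(-17 + 63)) - 1*(-22882)) = -61 - ((-9236 + √46) + 22882) = -61 - (13646 + √46) = -61 + (-13646 - √46) = -13707 - √46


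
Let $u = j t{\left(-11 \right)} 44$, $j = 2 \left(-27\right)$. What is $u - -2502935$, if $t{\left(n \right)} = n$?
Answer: $2529071$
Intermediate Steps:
$j = -54$
$u = 26136$ ($u = \left(-54\right) \left(-11\right) 44 = 594 \cdot 44 = 26136$)
$u - -2502935 = 26136 - -2502935 = 26136 + 2502935 = 2529071$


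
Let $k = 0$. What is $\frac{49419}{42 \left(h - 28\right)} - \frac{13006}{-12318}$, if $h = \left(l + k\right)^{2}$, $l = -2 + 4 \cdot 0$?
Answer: $- \frac{33090733}{689808} \approx -47.971$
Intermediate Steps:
$l = -2$ ($l = -2 + 0 = -2$)
$h = 4$ ($h = \left(-2 + 0\right)^{2} = \left(-2\right)^{2} = 4$)
$\frac{49419}{42 \left(h - 28\right)} - \frac{13006}{-12318} = \frac{49419}{42 \left(4 - 28\right)} - \frac{13006}{-12318} = \frac{49419}{42 \left(-24\right)} - - \frac{6503}{6159} = \frac{49419}{-1008} + \frac{6503}{6159} = 49419 \left(- \frac{1}{1008}\right) + \frac{6503}{6159} = - \frac{5491}{112} + \frac{6503}{6159} = - \frac{33090733}{689808}$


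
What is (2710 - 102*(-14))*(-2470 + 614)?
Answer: -7680128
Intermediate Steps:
(2710 - 102*(-14))*(-2470 + 614) = (2710 + 1428)*(-1856) = 4138*(-1856) = -7680128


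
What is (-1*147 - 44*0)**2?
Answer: 21609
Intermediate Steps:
(-1*147 - 44*0)**2 = (-147 + 0)**2 = (-147)**2 = 21609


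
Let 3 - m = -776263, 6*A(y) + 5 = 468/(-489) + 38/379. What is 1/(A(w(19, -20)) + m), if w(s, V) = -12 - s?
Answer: 123554/95910648759 ≈ 1.2882e-6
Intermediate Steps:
A(y) = -120605/123554 (A(y) = -⅚ + (468/(-489) + 38/379)/6 = -⅚ + (468*(-1/489) + 38*(1/379))/6 = -⅚ + (-156/163 + 38/379)/6 = -⅚ + (⅙)*(-52930/61777) = -⅚ - 26465/185331 = -120605/123554)
m = 776266 (m = 3 - 1*(-776263) = 3 + 776263 = 776266)
1/(A(w(19, -20)) + m) = 1/(-120605/123554 + 776266) = 1/(95910648759/123554) = 123554/95910648759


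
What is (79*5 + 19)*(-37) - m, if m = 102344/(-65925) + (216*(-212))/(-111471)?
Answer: -37519796779742/2449575225 ≈ -15317.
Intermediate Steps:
m = -2796516808/2449575225 (m = 102344*(-1/65925) - 45792*(-1/111471) = -102344/65925 + 15264/37157 = -2796516808/2449575225 ≈ -1.1416)
(79*5 + 19)*(-37) - m = (79*5 + 19)*(-37) - 1*(-2796516808/2449575225) = (395 + 19)*(-37) + 2796516808/2449575225 = 414*(-37) + 2796516808/2449575225 = -15318 + 2796516808/2449575225 = -37519796779742/2449575225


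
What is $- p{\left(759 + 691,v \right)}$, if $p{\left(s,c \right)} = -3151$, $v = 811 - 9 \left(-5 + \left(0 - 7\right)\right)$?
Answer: $3151$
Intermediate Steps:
$v = 919$ ($v = 811 - 9 \left(-5 - 7\right) = 811 - 9 \left(-12\right) = 811 - -108 = 811 + 108 = 919$)
$- p{\left(759 + 691,v \right)} = \left(-1\right) \left(-3151\right) = 3151$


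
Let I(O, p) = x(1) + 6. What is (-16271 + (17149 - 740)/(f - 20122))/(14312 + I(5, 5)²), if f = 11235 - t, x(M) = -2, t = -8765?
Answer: -10937/9552 ≈ -1.1450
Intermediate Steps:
I(O, p) = 4 (I(O, p) = -2 + 6 = 4)
f = 20000 (f = 11235 - 1*(-8765) = 11235 + 8765 = 20000)
(-16271 + (17149 - 740)/(f - 20122))/(14312 + I(5, 5)²) = (-16271 + (17149 - 740)/(20000 - 20122))/(14312 + 4²) = (-16271 + 16409/(-122))/(14312 + 16) = (-16271 + 16409*(-1/122))/14328 = (-16271 - 269/2)*(1/14328) = -32811/2*1/14328 = -10937/9552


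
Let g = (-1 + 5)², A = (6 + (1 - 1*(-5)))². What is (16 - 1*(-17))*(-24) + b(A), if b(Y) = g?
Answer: -776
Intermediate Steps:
A = 144 (A = (6 + (1 + 5))² = (6 + 6)² = 12² = 144)
g = 16 (g = 4² = 16)
b(Y) = 16
(16 - 1*(-17))*(-24) + b(A) = (16 - 1*(-17))*(-24) + 16 = (16 + 17)*(-24) + 16 = 33*(-24) + 16 = -792 + 16 = -776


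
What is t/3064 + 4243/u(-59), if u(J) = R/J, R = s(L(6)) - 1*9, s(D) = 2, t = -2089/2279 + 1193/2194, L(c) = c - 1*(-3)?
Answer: 3835259473052635/107242702448 ≈ 35762.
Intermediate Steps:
L(c) = 3 + c (L(c) = c + 3 = 3 + c)
t = -1864419/5000126 (t = -2089*1/2279 + 1193*(1/2194) = -2089/2279 + 1193/2194 = -1864419/5000126 ≈ -0.37287)
R = -7 (R = 2 - 1*9 = 2 - 9 = -7)
u(J) = -7/J
t/3064 + 4243/u(-59) = -1864419/5000126/3064 + 4243/((-7/(-59))) = -1864419/5000126*1/3064 + 4243/((-7*(-1/59))) = -1864419/15320386064 + 4243/(7/59) = -1864419/15320386064 + 4243*(59/7) = -1864419/15320386064 + 250337/7 = 3835259473052635/107242702448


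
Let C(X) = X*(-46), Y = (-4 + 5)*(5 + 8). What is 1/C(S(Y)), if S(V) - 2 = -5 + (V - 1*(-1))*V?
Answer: -1/8234 ≈ -0.00012145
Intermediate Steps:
Y = 13 (Y = 1*13 = 13)
S(V) = -3 + V*(1 + V) (S(V) = 2 + (-5 + (V - 1*(-1))*V) = 2 + (-5 + (V + 1)*V) = 2 + (-5 + (1 + V)*V) = 2 + (-5 + V*(1 + V)) = -3 + V*(1 + V))
C(X) = -46*X
1/C(S(Y)) = 1/(-46*(-3 + 13 + 13**2)) = 1/(-46*(-3 + 13 + 169)) = 1/(-46*179) = 1/(-8234) = -1/8234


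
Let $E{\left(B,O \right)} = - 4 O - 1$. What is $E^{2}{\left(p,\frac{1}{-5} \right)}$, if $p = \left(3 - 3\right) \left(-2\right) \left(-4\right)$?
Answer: $\frac{1}{25} \approx 0.04$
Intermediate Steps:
$p = 0$ ($p = \left(3 - 3\right) \left(-2\right) \left(-4\right) = 0 \left(-2\right) \left(-4\right) = 0 \left(-4\right) = 0$)
$E{\left(B,O \right)} = -1 - 4 O$
$E^{2}{\left(p,\frac{1}{-5} \right)} = \left(-1 - \frac{4}{-5}\right)^{2} = \left(-1 - - \frac{4}{5}\right)^{2} = \left(-1 + \frac{4}{5}\right)^{2} = \left(- \frac{1}{5}\right)^{2} = \frac{1}{25}$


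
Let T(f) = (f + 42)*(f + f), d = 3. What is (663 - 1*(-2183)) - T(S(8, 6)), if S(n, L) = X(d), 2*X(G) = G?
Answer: 5431/2 ≈ 2715.5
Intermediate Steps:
X(G) = G/2
S(n, L) = 3/2 (S(n, L) = (½)*3 = 3/2)
T(f) = 2*f*(42 + f) (T(f) = (42 + f)*(2*f) = 2*f*(42 + f))
(663 - 1*(-2183)) - T(S(8, 6)) = (663 - 1*(-2183)) - 2*3*(42 + 3/2)/2 = (663 + 2183) - 2*3*87/(2*2) = 2846 - 1*261/2 = 2846 - 261/2 = 5431/2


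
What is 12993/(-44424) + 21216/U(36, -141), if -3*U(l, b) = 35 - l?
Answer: 942495253/14808 ≈ 63648.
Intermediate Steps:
U(l, b) = -35/3 + l/3 (U(l, b) = -(35 - l)/3 = -35/3 + l/3)
12993/(-44424) + 21216/U(36, -141) = 12993/(-44424) + 21216/(-35/3 + (⅓)*36) = 12993*(-1/44424) + 21216/(-35/3 + 12) = -4331/14808 + 21216/(⅓) = -4331/14808 + 21216*3 = -4331/14808 + 63648 = 942495253/14808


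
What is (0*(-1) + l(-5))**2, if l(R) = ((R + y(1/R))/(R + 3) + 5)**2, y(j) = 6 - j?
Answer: 234256/625 ≈ 374.81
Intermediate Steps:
l(R) = (5 + (6 + R - 1/R)/(3 + R))**2 (l(R) = ((R + (6 - 1/R))/(R + 3) + 5)**2 = ((6 + R - 1/R)/(3 + R) + 5)**2 = (5 + (6 + R - 1/R)/(3 + R))**2)
(0*(-1) + l(-5))**2 = (0*(-1) + (-1 + 6*(-5)**2 + 21*(-5))**2/((-5)**2*(3 - 5)**2))**2 = (0 + (1/25)*(-1 + 6*25 - 105)**2/(-2)**2)**2 = (0 + (1/25)*(1/4)*(-1 + 150 - 105)**2)**2 = (0 + (1/25)*(1/4)*44**2)**2 = (0 + (1/25)*(1/4)*1936)**2 = (0 + 484/25)**2 = (484/25)**2 = 234256/625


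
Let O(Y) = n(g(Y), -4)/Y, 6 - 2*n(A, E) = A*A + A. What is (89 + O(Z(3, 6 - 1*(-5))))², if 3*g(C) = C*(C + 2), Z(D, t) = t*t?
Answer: 151227743805961/14641 ≈ 1.0329e+10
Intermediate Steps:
Z(D, t) = t²
g(C) = C*(2 + C)/3 (g(C) = (C*(C + 2))/3 = (C*(2 + C))/3 = C*(2 + C)/3)
n(A, E) = 3 - A/2 - A²/2 (n(A, E) = 3 - (A*A + A)/2 = 3 - (A² + A)/2 = 3 - (A + A²)/2 = 3 + (-A/2 - A²/2) = 3 - A/2 - A²/2)
O(Y) = (3 - Y*(2 + Y)/6 - Y²*(2 + Y)²/18)/Y (O(Y) = (3 - Y*(2 + Y)/6 - Y²*(2 + Y)²/9/2)/Y = (3 - Y*(2 + Y)/6 - Y²*(2 + Y)²/18)/Y)
(89 + O(Z(3, 6 - 1*(-5))))² = (89 + (-⅓ + 3/((6 - 1*(-5))²) - (6 - 1*(-5))²/6 - (6 - 1*(-5))²*(2 + (6 - 1*(-5))²)²/18))² = (89 + (-⅓ + 3/((6 + 5)²) - (6 + 5)²/6 - (6 + 5)²*(2 + (6 + 5)²)²/18))² = (89 + (-⅓ + 3/(11²) - ⅙*11² - 1/18*11²*(2 + 11²)²))² = (89 + (-⅓ + 3/121 - ⅙*121 - 1/18*121*(2 + 121)²))² = (89 + (-⅓ + 3*(1/121) - 121/6 - 1/18*121*123²))² = (89 + (-⅓ + 3/121 - 121/6 - 1/18*121*15129))² = (89 + (-⅓ + 3/121 - 121/6 - 203401/2))² = (89 - 12308238/121)² = (-12297469/121)² = 151227743805961/14641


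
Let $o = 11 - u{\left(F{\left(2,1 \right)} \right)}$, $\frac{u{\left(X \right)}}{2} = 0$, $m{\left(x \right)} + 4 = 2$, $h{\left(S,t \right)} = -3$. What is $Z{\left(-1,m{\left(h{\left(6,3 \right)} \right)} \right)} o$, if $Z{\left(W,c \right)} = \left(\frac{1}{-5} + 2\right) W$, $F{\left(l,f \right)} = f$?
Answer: $- \frac{99}{5} \approx -19.8$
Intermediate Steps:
$m{\left(x \right)} = -2$ ($m{\left(x \right)} = -4 + 2 = -2$)
$u{\left(X \right)} = 0$ ($u{\left(X \right)} = 2 \cdot 0 = 0$)
$Z{\left(W,c \right)} = \frac{9 W}{5}$ ($Z{\left(W,c \right)} = \left(- \frac{1}{5} + 2\right) W = \frac{9 W}{5}$)
$o = 11$ ($o = 11 - 0 = 11 + 0 = 11$)
$Z{\left(-1,m{\left(h{\left(6,3 \right)} \right)} \right)} o = \frac{9}{5} \left(-1\right) 11 = \left(- \frac{9}{5}\right) 11 = - \frac{99}{5}$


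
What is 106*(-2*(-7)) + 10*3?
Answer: 1514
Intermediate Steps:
106*(-2*(-7)) + 10*3 = 106*14 + 30 = 1484 + 30 = 1514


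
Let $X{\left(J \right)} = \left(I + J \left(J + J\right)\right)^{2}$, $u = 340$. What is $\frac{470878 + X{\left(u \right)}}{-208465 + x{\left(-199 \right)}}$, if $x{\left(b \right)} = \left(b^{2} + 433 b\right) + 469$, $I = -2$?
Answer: $- \frac{26726493041}{127281} \approx -2.0998 \cdot 10^{5}$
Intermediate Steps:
$x{\left(b \right)} = 469 + b^{2} + 433 b$
$X{\left(J \right)} = \left(-2 + 2 J^{2}\right)^{2}$ ($X{\left(J \right)} = \left(-2 + J \left(J + J\right)\right)^{2} = \left(-2 + J 2 J\right)^{2} = \left(-2 + 2 J^{2}\right)^{2}$)
$\frac{470878 + X{\left(u \right)}}{-208465 + x{\left(-199 \right)}} = \frac{470878 + 4 \left(-1 + 340^{2}\right)^{2}}{-208465 + \left(469 + \left(-199\right)^{2} + 433 \left(-199\right)\right)} = \frac{470878 + 4 \left(-1 + 115600\right)^{2}}{-208465 + \left(469 + 39601 - 86167\right)} = \frac{470878 + 4 \cdot 115599^{2}}{-208465 - 46097} = \frac{470878 + 4 \cdot 13363128801}{-254562} = \left(470878 + 53452515204\right) \left(- \frac{1}{254562}\right) = 53452986082 \left(- \frac{1}{254562}\right) = - \frac{26726493041}{127281}$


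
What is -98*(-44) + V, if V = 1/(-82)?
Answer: 353583/82 ≈ 4312.0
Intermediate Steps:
V = -1/82 ≈ -0.012195
-98*(-44) + V = -98*(-44) - 1/82 = 4312 - 1/82 = 353583/82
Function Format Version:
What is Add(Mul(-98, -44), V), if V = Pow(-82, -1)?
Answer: Rational(353583, 82) ≈ 4312.0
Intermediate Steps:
V = Rational(-1, 82) ≈ -0.012195
Add(Mul(-98, -44), V) = Add(Mul(-98, -44), Rational(-1, 82)) = Add(4312, Rational(-1, 82)) = Rational(353583, 82)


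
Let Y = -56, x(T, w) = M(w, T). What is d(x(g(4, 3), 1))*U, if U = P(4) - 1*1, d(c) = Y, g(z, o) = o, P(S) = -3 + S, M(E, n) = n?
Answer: 0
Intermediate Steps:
x(T, w) = T
d(c) = -56
U = 0 (U = (-3 + 4) - 1*1 = 1 - 1 = 0)
d(x(g(4, 3), 1))*U = -56*0 = 0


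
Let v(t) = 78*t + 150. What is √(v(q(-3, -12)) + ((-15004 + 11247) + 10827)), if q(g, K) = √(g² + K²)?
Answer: √(7220 + 234*√17) ≈ 90.470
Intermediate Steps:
q(g, K) = √(K² + g²)
v(t) = 150 + 78*t
√(v(q(-3, -12)) + ((-15004 + 11247) + 10827)) = √((150 + 78*√((-12)² + (-3)²)) + ((-15004 + 11247) + 10827)) = √((150 + 78*√(144 + 9)) + (-3757 + 10827)) = √((150 + 78*√153) + 7070) = √((150 + 78*(3*√17)) + 7070) = √((150 + 234*√17) + 7070) = √(7220 + 234*√17)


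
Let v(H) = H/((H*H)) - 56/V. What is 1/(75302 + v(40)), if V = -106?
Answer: 2120/159641413 ≈ 1.3280e-5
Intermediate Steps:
v(H) = 28/53 + 1/H (v(H) = H/((H*H)) - 56/(-106) = H/(H²) - 56*(-1/106) = H/H² + 28/53 = 1/H + 28/53 = 28/53 + 1/H)
1/(75302 + v(40)) = 1/(75302 + (28/53 + 1/40)) = 1/(75302 + 1173/2120) = 1/(159641413/2120) = 2120/159641413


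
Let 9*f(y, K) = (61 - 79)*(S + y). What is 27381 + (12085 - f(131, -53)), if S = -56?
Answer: 39616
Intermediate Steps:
f(y, K) = 112 - 2*y (f(y, K) = ((61 - 79)*(-56 + y))/9 = (-18*(-56 + y))/9 = (1008 - 18*y)/9 = 112 - 2*y)
27381 + (12085 - f(131, -53)) = 27381 + (12085 - (112 - 2*131)) = 27381 + (12085 - (112 - 262)) = 27381 + (12085 - 1*(-150)) = 27381 + (12085 + 150) = 27381 + 12235 = 39616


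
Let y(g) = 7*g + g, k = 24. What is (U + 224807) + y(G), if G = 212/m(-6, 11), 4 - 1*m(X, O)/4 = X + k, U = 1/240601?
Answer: 378570515644/1684207 ≈ 2.2478e+5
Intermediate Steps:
U = 1/240601 ≈ 4.1563e-6
m(X, O) = -80 - 4*X (m(X, O) = 16 - 4*(X + 24) = 16 - 4*(24 + X) = 16 + (-96 - 4*X) = -80 - 4*X)
G = -53/14 (G = 212/(-80 - 4*(-6)) = 212/(-80 + 24) = 212/(-56) = 212*(-1/56) = -53/14 ≈ -3.7857)
y(g) = 8*g
(U + 224807) + y(G) = (1/240601 + 224807) + 8*(-53/14) = 54088789008/240601 - 212/7 = 378570515644/1684207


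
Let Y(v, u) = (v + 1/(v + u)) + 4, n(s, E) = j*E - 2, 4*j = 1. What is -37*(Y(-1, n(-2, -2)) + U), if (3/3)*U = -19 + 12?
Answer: 1110/7 ≈ 158.57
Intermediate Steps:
j = ¼ (j = (¼)*1 = ¼ ≈ 0.25000)
U = -7 (U = -19 + 12 = -7)
n(s, E) = -2 + E/4 (n(s, E) = E/4 - 2 = -2 + E/4)
Y(v, u) = 4 + v + 1/(u + v) (Y(v, u) = (v + 1/(u + v)) + 4 = 4 + v + 1/(u + v))
-37*(Y(-1, n(-2, -2)) + U) = -37*((1 + (-1)² + 4*(-2 + (¼)*(-2)) + 4*(-1) + (-2 + (¼)*(-2))*(-1))/((-2 + (¼)*(-2)) - 1) - 7) = -37*((1 + 1 + 4*(-2 - ½) - 4 + (-2 - ½)*(-1))/((-2 - ½) - 1) - 7) = -37*((1 + 1 + 4*(-5/2) - 4 - 5/2*(-1))/(-5/2 - 1) - 7) = -37*((1 + 1 - 10 - 4 + 5/2)/(-7/2) - 7) = -37*(-2/7*(-19/2) - 7) = -37*(19/7 - 7) = -37*(-30/7) = 1110/7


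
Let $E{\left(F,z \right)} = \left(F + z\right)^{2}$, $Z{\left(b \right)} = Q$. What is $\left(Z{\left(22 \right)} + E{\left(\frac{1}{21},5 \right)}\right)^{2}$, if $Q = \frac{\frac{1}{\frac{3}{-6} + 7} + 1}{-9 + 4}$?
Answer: $\frac{20951115025}{32867289} \approx 637.45$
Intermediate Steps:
$Q = - \frac{3}{13}$ ($Q = \frac{\frac{1}{3 \left(- \frac{1}{6}\right) + 7} + 1}{-5} = \left(\frac{1}{- \frac{1}{2} + 7} + 1\right) \left(- \frac{1}{5}\right) = \left(\frac{1}{\frac{13}{2}} + 1\right) \left(- \frac{1}{5}\right) = \left(\frac{2}{13} + 1\right) \left(- \frac{1}{5}\right) = \frac{15}{13} \left(- \frac{1}{5}\right) = - \frac{3}{13} \approx -0.23077$)
$Z{\left(b \right)} = - \frac{3}{13}$
$\left(Z{\left(22 \right)} + E{\left(\frac{1}{21},5 \right)}\right)^{2} = \left(- \frac{3}{13} + \left(\frac{1}{21} + 5\right)^{2}\right)^{2} = \left(- \frac{3}{13} + \left(\frac{106}{21}\right)^{2}\right)^{2} = \left(- \frac{3}{13} + \frac{11236}{441}\right)^{2} = \left(\frac{144745}{5733}\right)^{2} = \frac{20951115025}{32867289}$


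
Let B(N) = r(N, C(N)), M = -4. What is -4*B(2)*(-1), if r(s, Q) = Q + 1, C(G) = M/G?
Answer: -4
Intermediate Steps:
C(G) = -4/G
r(s, Q) = 1 + Q
B(N) = 1 - 4/N
-4*B(2)*(-1) = -4*(-4 + 2)/2*(-1) = -2*(-2)*(-1) = -4*(-1)*(-1) = 4*(-1) = -4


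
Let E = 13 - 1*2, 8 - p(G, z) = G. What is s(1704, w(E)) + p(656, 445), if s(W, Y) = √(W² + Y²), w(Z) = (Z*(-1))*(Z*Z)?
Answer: -648 + √4675177 ≈ 1514.2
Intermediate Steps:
p(G, z) = 8 - G
E = 11 (E = 13 - 2 = 11)
w(Z) = -Z³ (w(Z) = (-Z)*Z² = -Z³)
s(1704, w(E)) + p(656, 445) = √(1704² + (-1*11³)²) + (8 - 1*656) = √(2903616 + (-1*1331)²) + (8 - 656) = √(2903616 + (-1331)²) - 648 = √(2903616 + 1771561) - 648 = √4675177 - 648 = -648 + √4675177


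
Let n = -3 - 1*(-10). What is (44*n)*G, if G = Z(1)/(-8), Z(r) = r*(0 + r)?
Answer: -77/2 ≈ -38.500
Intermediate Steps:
n = 7 (n = -3 + 10 = 7)
Z(r) = r² (Z(r) = r*r = r²)
G = -⅛ (G = 1²/(-8) = 1*(-⅛) = -⅛ ≈ -0.12500)
(44*n)*G = (44*7)*(-⅛) = 308*(-⅛) = -77/2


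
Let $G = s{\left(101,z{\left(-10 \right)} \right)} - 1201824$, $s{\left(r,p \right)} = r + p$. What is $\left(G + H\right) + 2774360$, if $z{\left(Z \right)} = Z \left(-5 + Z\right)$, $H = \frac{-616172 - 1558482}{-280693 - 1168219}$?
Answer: $\frac{1139416066199}{724456} \approx 1.5728 \cdot 10^{6}$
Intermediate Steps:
$H = \frac{1087327}{724456}$ ($H = - \frac{2174654}{-1448912} = \left(-2174654\right) \left(- \frac{1}{1448912}\right) = \frac{1087327}{724456} \approx 1.5009$)
$s{\left(r,p \right)} = p + r$
$G = -1201573$ ($G = \left(- 10 \left(-5 - 10\right) + 101\right) - 1201824 = \left(\left(-10\right) \left(-15\right) + 101\right) - 1201824 = \left(150 + 101\right) - 1201824 = 251 - 1201824 = -1201573$)
$\left(G + H\right) + 2774360 = \left(-1201573 + \frac{1087327}{724456}\right) + 2774360 = - \frac{870485681961}{724456} + 2774360 = \frac{1139416066199}{724456}$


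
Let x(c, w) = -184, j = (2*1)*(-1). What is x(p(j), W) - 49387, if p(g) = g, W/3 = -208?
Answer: -49571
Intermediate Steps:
W = -624 (W = 3*(-208) = -624)
j = -2 (j = 2*(-1) = -2)
x(p(j), W) - 49387 = -184 - 49387 = -49571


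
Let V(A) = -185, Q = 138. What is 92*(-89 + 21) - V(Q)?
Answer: -6071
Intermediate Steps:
92*(-89 + 21) - V(Q) = 92*(-89 + 21) - 1*(-185) = 92*(-68) + 185 = -6256 + 185 = -6071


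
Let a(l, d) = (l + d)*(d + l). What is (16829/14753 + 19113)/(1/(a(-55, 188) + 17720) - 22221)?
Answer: -4992508207731/5804002721582 ≈ -0.86018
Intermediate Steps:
a(l, d) = (d + l)² (a(l, d) = (d + l)*(d + l) = (d + l)²)
(16829/14753 + 19113)/(1/(a(-55, 188) + 17720) - 22221) = (16829/14753 + 19113)/(1/((188 - 55)² + 17720) - 22221) = (16829*(1/14753) + 19113)/(1/(133² + 17720) - 22221) = (16829/14753 + 19113)/(1/(17689 + 17720) - 22221) = 281990918/(14753*(1/35409 - 22221)) = 281990918/(14753*(-786823388/35409)) = (281990918/14753)*(-35409/786823388) = -4992508207731/5804002721582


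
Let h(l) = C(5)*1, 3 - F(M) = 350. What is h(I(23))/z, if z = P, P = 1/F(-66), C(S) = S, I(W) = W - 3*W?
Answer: -1735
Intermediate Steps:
I(W) = -2*W
F(M) = -347 (F(M) = 3 - 1*350 = 3 - 350 = -347)
P = -1/347 (P = 1/(-347) = -1/347 ≈ -0.0028818)
h(l) = 5 (h(l) = 5*1 = 5)
z = -1/347 ≈ -0.0028818
h(I(23))/z = 5/(-1/347) = 5*(-347) = -1735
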